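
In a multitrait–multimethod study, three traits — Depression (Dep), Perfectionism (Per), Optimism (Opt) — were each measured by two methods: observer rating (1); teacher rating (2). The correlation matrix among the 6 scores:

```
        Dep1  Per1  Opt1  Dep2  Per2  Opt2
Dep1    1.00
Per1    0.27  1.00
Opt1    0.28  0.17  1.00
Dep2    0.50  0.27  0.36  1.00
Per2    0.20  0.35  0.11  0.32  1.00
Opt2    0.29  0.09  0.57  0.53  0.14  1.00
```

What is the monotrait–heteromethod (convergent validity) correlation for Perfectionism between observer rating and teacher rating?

0.35

Same trait (Per), different methods: r(Per1, Per2) = 0.35.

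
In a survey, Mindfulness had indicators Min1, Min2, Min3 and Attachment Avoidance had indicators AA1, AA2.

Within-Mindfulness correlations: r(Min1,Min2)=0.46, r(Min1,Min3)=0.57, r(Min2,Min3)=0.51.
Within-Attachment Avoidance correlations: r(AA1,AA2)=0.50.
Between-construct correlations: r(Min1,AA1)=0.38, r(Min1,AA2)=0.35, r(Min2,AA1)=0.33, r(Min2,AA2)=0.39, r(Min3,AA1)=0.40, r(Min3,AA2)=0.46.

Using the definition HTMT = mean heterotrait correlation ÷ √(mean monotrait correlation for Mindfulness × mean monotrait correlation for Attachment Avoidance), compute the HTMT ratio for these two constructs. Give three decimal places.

Between-construct mean = 2.31/6 = 0.3850.
Mean within-Min = 1.54/3 = 0.5133; mean within-AA = 0.50/1 = 0.5000.
Geometric mean = √(0.5133 × 0.5000) = 0.5066.
HTMT = 0.3850 / 0.5066 = 0.760.

0.760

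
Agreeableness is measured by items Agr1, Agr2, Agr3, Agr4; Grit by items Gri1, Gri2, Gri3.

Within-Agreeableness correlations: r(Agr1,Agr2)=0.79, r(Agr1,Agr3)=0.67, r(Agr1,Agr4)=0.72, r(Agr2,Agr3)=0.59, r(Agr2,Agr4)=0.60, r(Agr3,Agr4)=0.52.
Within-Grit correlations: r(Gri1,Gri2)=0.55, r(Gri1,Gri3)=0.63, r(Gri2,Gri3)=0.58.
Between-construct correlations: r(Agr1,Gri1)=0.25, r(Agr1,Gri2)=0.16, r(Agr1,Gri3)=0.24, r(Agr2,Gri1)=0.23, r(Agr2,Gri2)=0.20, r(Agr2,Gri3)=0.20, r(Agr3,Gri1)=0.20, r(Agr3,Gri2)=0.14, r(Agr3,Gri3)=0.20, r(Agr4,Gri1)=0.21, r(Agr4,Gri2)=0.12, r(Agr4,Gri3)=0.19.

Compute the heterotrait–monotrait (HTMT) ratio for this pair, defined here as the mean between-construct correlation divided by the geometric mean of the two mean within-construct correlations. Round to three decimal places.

Mean between = 2.34/12 = 0.1950.
Mean within-Agr = 3.89/6 = 0.6483; mean within-Gri = 1.76/3 = 0.5867.
Geometric mean = √(0.6483 × 0.5867) = 0.6167.
HTMT = 0.1950 / 0.6167 = 0.316.

0.316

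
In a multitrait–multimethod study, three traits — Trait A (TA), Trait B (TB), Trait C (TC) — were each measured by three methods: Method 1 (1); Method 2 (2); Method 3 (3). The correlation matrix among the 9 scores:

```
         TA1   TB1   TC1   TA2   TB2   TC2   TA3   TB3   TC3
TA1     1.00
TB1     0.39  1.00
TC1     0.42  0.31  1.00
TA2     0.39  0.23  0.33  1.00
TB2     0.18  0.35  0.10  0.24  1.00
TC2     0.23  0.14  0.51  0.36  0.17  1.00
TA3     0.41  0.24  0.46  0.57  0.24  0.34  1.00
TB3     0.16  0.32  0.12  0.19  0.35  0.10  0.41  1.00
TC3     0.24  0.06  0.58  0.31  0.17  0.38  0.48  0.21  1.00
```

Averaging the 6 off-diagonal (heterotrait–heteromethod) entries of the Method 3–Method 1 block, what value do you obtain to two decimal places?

HTHM values (method 3 × method 1): 0.24, 0.46, 0.16, 0.12, 0.24, 0.06; mean = 1.28/6 = 0.21.

0.21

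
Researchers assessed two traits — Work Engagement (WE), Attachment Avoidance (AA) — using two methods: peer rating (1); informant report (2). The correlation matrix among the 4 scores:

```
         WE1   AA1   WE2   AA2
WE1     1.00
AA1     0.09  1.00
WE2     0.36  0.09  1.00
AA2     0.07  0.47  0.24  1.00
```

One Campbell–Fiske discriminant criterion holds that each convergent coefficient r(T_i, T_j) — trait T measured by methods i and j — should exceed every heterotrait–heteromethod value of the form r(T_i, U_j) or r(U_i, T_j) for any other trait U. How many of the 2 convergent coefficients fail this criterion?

Checking each validity diagonal entry against its comparison values:
WE (methods 1·2): 0.36 vs {0.07, 0.09} → pass.
AA (methods 1·2): 0.47 vs {0.09, 0.07} → pass.
0 of 2 fail.

0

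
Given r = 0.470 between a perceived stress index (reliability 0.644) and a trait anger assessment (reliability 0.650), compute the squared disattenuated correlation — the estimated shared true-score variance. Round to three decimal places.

Disattenuated r = 0.470 / √(0.644 × 0.650) = 0.470 / 0.6470 = 0.7264.
Shared true-score variance = 0.7264² = 0.5277 ≈ 0.528.

0.528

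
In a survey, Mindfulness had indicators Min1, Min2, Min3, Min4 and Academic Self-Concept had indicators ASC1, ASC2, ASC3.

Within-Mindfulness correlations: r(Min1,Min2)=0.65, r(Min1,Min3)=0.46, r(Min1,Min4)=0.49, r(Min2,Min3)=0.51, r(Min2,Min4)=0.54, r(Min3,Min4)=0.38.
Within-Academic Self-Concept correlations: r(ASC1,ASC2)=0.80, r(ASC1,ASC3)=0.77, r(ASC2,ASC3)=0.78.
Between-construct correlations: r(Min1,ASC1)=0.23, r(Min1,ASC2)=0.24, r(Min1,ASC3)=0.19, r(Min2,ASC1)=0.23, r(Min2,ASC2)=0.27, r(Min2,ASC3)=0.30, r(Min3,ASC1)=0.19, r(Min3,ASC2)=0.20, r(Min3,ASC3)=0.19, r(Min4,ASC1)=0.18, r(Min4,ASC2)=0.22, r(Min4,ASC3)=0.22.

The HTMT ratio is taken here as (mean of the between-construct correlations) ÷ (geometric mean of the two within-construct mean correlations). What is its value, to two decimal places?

Between-construct mean = 2.66/12 = 0.2217.
Mean within-Min = 3.03/6 = 0.5050; mean within-ASC = 2.35/3 = 0.7833.
Geometric mean = √(0.5050 × 0.7833) = 0.6289.
HTMT = 0.2217 / 0.6289 = 0.35.

0.35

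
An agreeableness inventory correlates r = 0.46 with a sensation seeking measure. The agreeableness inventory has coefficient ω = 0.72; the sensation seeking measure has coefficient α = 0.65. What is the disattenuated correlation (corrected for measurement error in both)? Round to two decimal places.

r_true = r_obs / √(r_xx · r_yy) = 0.46 / √(0.72 × 0.65) = 0.46 / √0.4680 = 0.46 / 0.6841 ≈ 0.67.

0.67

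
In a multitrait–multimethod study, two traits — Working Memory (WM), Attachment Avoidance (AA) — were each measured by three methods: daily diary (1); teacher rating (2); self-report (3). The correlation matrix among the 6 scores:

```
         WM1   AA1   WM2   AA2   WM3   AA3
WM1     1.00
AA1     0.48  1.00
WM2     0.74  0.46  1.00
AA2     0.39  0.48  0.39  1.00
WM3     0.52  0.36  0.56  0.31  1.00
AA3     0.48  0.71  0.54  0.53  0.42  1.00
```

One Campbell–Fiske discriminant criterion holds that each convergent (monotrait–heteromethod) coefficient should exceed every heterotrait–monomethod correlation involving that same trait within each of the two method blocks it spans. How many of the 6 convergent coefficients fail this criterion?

1

Checking each validity diagonal entry against its comparison values:
WM (methods 1·2): 0.74 vs {0.48, 0.39} → pass.
WM (methods 1·3): 0.52 vs {0.48, 0.42} → pass.
WM (methods 2·3): 0.56 vs {0.39, 0.42} → pass.
AA (methods 1·2): 0.48 vs {0.48, 0.39} → fail.
AA (methods 1·3): 0.71 vs {0.48, 0.42} → pass.
AA (methods 2·3): 0.53 vs {0.39, 0.42} → pass.
1 of 6 fail.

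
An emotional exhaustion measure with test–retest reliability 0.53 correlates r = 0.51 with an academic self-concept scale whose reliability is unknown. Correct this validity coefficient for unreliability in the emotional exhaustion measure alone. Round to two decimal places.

Single correction: r_c = r_obs / √r_xx = 0.51 / √0.53 = 0.51 / 0.7280 ≈ 0.70.

0.70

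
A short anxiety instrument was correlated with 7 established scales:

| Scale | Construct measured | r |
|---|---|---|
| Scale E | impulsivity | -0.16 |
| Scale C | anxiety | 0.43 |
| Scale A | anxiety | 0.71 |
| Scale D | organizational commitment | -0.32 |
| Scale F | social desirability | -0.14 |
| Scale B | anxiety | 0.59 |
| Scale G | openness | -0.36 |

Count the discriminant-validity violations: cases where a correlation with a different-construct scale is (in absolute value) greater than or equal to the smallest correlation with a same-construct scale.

Convergent (same construct = anxiety): Scale C, Scale A, Scale B.
Smallest convergent = 0.43. Discriminant |r|: 0.16, 0.32, 0.14, 0.36; count ≥ 0.43 → 0.

0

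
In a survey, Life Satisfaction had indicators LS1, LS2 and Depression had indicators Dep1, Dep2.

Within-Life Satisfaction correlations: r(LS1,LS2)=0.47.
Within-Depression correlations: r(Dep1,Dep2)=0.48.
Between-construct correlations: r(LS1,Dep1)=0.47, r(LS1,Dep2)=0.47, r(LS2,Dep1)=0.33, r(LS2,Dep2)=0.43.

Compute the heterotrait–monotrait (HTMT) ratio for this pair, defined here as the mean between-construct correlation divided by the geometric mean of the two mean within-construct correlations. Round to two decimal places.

Mean between = 1.70/4 = 0.4250.
Mean within-LS = 0.47/1 = 0.4700; mean within-Dep = 0.48/1 = 0.4800.
Geometric mean = √(0.4700 × 0.4800) = 0.4750.
HTMT = 0.4250 / 0.4750 = 0.89.

0.89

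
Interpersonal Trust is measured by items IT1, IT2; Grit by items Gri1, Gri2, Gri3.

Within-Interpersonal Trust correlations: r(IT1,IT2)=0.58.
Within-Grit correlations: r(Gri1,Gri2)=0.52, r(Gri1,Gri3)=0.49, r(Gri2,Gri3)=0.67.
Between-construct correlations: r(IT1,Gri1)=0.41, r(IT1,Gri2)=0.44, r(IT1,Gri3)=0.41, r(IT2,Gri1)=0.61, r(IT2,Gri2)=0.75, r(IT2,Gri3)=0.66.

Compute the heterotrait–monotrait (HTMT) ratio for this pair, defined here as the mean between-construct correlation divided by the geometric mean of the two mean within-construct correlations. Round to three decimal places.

Mean between = 3.28/6 = 0.5467.
Mean within-IT = 0.58/1 = 0.5800; mean within-Gri = 1.68/3 = 0.5600.
Geometric mean = √(0.5800 × 0.5600) = 0.5699.
HTMT = 0.5467 / 0.5699 = 0.959.

0.959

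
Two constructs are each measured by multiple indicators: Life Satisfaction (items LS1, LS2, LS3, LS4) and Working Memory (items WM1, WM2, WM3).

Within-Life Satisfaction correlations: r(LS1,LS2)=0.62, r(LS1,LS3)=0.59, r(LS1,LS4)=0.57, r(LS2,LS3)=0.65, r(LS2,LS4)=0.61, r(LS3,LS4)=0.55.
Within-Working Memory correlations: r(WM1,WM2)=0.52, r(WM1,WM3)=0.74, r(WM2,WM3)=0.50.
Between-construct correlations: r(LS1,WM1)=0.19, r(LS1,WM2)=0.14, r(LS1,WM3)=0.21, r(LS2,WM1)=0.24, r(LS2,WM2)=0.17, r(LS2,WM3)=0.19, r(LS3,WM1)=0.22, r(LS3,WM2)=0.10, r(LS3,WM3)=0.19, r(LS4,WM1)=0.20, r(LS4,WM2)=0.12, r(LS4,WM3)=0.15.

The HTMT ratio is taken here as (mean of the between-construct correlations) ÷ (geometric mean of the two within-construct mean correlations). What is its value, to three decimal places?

0.298

Mean between = 2.12/12 = 0.1767.
Mean within-LS = 3.59/6 = 0.5983; mean within-WM = 1.76/3 = 0.5867.
Geometric mean = √(0.5983 × 0.5867) = 0.5925.
HTMT = 0.1767 / 0.5925 = 0.298.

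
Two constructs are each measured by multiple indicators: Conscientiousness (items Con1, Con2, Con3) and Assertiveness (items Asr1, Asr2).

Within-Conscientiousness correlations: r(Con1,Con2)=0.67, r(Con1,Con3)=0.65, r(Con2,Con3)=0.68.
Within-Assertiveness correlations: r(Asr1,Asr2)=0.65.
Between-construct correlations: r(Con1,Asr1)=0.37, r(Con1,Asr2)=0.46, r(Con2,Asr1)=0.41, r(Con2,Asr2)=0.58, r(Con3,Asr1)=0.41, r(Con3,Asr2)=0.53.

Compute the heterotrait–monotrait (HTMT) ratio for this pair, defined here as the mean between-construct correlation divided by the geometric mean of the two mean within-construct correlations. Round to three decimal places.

0.699

Between-construct mean = 2.76/6 = 0.4600.
Mean within-Con = 2.00/3 = 0.6667; mean within-Asr = 0.65/1 = 0.6500.
Geometric mean = √(0.6667 × 0.6500) = 0.6583.
HTMT = 0.4600 / 0.6583 = 0.699.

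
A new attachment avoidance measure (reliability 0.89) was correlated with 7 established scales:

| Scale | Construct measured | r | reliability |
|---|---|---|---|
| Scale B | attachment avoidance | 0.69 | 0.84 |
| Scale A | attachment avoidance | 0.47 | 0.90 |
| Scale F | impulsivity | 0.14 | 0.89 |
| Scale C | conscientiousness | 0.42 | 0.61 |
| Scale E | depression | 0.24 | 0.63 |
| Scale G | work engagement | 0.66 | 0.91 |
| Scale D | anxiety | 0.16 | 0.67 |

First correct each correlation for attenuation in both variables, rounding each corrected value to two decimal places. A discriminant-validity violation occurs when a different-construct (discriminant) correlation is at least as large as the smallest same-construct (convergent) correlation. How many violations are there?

Disattenuated r (r / √(r_scale · r_new)):
  Scale B (conv): 0.69 / √(0.84·0.89) = 0.80
  Scale A (conv): 0.47 / √(0.90·0.89) = 0.53
  Scale F (disc): 0.14 / √(0.89·0.89) = 0.16
  Scale C (disc): 0.42 / √(0.61·0.89) = 0.57
  Scale E (disc): 0.24 / √(0.63·0.89) = 0.32
  Scale G (disc): 0.66 / √(0.91·0.89) = 0.73
  Scale D (disc): 0.16 / √(0.67·0.89) = 0.21
Smallest convergent = 0.53. Discriminant values: 0.16, 0.57, 0.32, 0.73, 0.21; count ≥ 0.53 → 2.

2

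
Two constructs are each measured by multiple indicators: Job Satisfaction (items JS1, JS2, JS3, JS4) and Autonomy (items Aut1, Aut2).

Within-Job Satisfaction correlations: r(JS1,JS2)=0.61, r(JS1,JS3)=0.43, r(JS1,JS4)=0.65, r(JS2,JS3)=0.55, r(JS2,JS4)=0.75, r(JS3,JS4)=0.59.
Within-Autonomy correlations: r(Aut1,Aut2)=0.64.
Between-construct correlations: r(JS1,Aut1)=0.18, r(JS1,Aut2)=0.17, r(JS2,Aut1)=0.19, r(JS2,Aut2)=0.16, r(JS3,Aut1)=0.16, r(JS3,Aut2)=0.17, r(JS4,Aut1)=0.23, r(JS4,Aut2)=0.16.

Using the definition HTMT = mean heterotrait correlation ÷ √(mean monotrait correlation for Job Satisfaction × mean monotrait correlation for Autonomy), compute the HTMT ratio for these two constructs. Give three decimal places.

0.287

Mean between = 1.42/8 = 0.1775.
Mean within-JS = 3.58/6 = 0.5967; mean within-Aut = 0.64/1 = 0.6400.
Geometric mean = √(0.5967 × 0.6400) = 0.6180.
HTMT = 0.1775 / 0.6180 = 0.287.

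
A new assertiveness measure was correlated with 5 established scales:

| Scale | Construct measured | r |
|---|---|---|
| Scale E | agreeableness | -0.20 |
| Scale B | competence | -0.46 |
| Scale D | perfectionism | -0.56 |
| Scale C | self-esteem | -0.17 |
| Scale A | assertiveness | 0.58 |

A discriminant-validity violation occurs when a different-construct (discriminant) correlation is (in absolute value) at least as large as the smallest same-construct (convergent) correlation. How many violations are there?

0

Convergent (same construct = assertiveness): Scale A.
Smallest convergent = 0.58. Discriminant |r|: 0.20, 0.46, 0.56, 0.17; count ≥ 0.58 → 0.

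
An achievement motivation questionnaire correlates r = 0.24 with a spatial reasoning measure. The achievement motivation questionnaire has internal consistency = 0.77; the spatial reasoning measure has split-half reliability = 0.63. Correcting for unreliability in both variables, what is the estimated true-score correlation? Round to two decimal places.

0.34

r_true = r_obs / √(r_xx · r_yy) = 0.24 / √(0.77 × 0.63) = 0.24 / √0.4851 = 0.24 / 0.6965 ≈ 0.34.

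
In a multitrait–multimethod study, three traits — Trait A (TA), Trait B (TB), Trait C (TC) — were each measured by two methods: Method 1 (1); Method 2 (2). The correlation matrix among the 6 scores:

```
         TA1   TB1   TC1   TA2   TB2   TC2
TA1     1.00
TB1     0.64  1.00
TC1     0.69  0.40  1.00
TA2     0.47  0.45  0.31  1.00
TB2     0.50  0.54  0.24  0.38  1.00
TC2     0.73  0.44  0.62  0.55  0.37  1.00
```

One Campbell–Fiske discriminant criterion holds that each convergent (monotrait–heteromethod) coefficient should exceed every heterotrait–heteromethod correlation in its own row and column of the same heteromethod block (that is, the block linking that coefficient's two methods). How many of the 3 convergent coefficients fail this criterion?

2

Each convergent coefficient versus the relevant comparison correlations:
TA (methods 1·2): 0.47 vs {0.50, 0.45, 0.73, 0.31} → fail.
TB (methods 1·2): 0.54 vs {0.45, 0.50, 0.44, 0.24} → pass.
TC (methods 1·2): 0.62 vs {0.31, 0.73, 0.24, 0.44} → fail.
2 of 3 fail.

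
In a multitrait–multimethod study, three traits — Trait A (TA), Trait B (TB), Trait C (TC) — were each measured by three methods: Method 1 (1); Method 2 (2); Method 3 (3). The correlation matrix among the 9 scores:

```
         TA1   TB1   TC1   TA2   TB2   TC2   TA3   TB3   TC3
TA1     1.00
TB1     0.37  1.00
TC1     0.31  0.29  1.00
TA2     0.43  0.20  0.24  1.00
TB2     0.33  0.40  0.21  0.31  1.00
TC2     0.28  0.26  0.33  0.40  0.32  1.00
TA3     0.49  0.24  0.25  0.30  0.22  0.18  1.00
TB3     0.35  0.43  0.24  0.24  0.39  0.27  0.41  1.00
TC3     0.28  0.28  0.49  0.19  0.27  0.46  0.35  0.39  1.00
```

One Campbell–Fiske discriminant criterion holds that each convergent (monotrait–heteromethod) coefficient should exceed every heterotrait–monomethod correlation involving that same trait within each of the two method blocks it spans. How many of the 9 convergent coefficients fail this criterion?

Checking each validity diagonal entry against its comparison values:
TA (methods 1·2): 0.43 vs {0.37, 0.31, 0.31, 0.40} → pass.
TA (methods 1·3): 0.49 vs {0.37, 0.41, 0.31, 0.35} → pass.
TA (methods 2·3): 0.30 vs {0.31, 0.41, 0.40, 0.35} → fail.
TB (methods 1·2): 0.40 vs {0.37, 0.31, 0.29, 0.32} → pass.
TB (methods 1·3): 0.43 vs {0.37, 0.41, 0.29, 0.39} → pass.
TB (methods 2·3): 0.39 vs {0.31, 0.41, 0.32, 0.39} → fail.
TC (methods 1·2): 0.33 vs {0.31, 0.40, 0.29, 0.32} → fail.
TC (methods 1·3): 0.49 vs {0.31, 0.35, 0.29, 0.39} → pass.
TC (methods 2·3): 0.46 vs {0.40, 0.35, 0.32, 0.39} → pass.
3 of 9 fail.

3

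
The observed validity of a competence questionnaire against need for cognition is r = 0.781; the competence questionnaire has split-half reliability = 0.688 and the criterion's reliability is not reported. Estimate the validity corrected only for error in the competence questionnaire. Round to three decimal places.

0.942

Single correction: r_c = r_obs / √r_xx = 0.781 / √0.688 = 0.781 / 0.8295 ≈ 0.942.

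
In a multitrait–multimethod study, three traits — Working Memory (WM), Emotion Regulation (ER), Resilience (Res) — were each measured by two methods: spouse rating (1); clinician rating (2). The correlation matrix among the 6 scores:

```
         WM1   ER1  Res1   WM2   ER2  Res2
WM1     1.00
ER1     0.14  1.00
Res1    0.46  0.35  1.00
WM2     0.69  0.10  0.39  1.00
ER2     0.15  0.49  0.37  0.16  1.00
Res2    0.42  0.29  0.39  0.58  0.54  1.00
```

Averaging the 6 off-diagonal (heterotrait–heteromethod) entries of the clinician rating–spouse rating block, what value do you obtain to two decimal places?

HTHM values (method 2 × method 1): 0.10, 0.39, 0.15, 0.37, 0.42, 0.29; mean = 1.72/6 = 0.29.

0.29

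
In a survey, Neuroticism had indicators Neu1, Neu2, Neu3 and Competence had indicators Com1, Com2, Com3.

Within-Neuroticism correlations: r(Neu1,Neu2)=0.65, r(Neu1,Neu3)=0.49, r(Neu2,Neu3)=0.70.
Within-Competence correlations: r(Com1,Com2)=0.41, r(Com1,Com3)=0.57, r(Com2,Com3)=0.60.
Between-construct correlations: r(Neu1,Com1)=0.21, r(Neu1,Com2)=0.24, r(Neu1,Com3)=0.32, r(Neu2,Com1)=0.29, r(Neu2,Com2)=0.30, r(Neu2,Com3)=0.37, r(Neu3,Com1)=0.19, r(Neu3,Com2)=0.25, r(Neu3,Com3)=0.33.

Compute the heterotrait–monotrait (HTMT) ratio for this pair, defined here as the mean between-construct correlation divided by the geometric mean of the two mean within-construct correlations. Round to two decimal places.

Between-construct mean = 2.50/9 = 0.2778.
Mean within-Neu = 1.84/3 = 0.6133; mean within-Com = 1.58/3 = 0.5267.
Geometric mean = √(0.6133 × 0.5267) = 0.5684.
HTMT = 0.2778 / 0.5684 = 0.49.

0.49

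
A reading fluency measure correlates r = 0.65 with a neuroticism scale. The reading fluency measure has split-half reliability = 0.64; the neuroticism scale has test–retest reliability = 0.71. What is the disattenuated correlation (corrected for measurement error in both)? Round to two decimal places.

r_true = r_obs / √(r_xx · r_yy) = 0.65 / √(0.64 × 0.71) = 0.65 / √0.4544 = 0.65 / 0.6741 ≈ 0.96.

0.96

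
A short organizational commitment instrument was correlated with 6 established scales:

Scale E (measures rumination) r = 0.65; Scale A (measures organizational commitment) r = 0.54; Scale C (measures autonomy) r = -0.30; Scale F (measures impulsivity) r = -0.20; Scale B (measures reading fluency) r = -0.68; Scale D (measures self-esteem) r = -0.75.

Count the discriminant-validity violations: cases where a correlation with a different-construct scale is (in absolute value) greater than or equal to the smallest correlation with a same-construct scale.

Convergent (same construct = organizational commitment): Scale A.
Smallest convergent = 0.54. Discriminant |r|: 0.65, 0.30, 0.20, 0.68, 0.75; count ≥ 0.54 → 3.

3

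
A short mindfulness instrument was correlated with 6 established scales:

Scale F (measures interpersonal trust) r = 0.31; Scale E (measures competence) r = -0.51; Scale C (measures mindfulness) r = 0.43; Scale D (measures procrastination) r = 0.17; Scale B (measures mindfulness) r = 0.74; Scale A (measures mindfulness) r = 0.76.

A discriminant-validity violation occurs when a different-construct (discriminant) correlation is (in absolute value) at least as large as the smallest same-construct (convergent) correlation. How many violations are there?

Convergent (same construct = mindfulness): Scale C, Scale B, Scale A.
Smallest convergent = 0.43. Discriminant |r|: 0.31, 0.51, 0.17; count ≥ 0.43 → 1.

1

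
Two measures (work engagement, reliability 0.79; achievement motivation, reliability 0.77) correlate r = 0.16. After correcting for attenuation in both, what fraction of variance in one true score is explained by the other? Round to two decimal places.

Disattenuated r = 0.16 / √(0.79 × 0.77) = 0.16 / 0.7799 = 0.2052.
Shared true-score variance = 0.2052² = 0.0421 ≈ 0.04.

0.04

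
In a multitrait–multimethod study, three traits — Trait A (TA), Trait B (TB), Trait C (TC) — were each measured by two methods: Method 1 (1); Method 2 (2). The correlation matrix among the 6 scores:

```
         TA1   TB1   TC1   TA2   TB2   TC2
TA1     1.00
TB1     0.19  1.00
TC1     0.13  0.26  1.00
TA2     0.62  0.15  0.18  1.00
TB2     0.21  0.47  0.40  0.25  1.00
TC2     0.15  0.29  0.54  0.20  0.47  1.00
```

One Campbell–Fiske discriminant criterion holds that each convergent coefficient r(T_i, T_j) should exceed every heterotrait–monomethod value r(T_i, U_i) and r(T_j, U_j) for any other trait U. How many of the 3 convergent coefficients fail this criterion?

1

Each convergent coefficient versus the relevant comparison correlations:
TA (methods 1·2): 0.62 vs {0.19, 0.25, 0.13, 0.20} → pass.
TB (methods 1·2): 0.47 vs {0.19, 0.25, 0.26, 0.47} → fail.
TC (methods 1·2): 0.54 vs {0.13, 0.20, 0.26, 0.47} → pass.
1 of 3 fail.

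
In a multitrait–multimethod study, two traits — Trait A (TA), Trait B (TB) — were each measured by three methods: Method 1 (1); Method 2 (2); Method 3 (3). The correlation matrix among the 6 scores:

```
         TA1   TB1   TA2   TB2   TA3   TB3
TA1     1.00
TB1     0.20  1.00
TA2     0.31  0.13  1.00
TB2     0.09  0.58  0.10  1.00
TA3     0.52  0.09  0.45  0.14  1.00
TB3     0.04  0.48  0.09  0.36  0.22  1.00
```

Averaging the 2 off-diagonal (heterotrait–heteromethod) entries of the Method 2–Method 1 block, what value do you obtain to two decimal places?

HTHM values (method 2 × method 1): 0.13, 0.09; mean = 0.22/2 = 0.11.

0.11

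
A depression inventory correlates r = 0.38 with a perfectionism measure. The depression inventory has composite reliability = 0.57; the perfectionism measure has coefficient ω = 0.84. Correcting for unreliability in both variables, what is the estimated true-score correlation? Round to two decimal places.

r_true = r_obs / √(r_xx · r_yy) = 0.38 / √(0.57 × 0.84) = 0.38 / √0.4788 = 0.38 / 0.6920 ≈ 0.55.

0.55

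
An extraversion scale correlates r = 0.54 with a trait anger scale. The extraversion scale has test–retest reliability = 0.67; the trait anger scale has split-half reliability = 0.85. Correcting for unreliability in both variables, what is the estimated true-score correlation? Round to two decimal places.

0.72

r_true = r_obs / √(r_xx · r_yy) = 0.54 / √(0.67 × 0.85) = 0.54 / √0.5695 = 0.54 / 0.7547 ≈ 0.72.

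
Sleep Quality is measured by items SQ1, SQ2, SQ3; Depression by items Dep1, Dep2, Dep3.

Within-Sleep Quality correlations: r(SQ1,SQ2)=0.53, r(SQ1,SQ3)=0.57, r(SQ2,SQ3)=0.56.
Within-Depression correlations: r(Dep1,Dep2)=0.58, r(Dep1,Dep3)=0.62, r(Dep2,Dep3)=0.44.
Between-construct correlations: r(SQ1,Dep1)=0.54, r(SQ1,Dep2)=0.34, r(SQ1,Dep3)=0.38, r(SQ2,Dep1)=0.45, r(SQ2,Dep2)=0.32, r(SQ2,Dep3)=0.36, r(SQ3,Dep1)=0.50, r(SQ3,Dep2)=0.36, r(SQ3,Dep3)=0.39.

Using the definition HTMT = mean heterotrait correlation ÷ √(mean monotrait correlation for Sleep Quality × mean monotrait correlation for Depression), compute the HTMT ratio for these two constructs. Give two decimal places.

Between-construct mean = 3.64/9 = 0.4044.
Mean within-SQ = 1.66/3 = 0.5533; mean within-Dep = 1.64/3 = 0.5467.
Geometric mean = √(0.5533 × 0.5467) = 0.5500.
HTMT = 0.4044 / 0.5500 = 0.74.

0.74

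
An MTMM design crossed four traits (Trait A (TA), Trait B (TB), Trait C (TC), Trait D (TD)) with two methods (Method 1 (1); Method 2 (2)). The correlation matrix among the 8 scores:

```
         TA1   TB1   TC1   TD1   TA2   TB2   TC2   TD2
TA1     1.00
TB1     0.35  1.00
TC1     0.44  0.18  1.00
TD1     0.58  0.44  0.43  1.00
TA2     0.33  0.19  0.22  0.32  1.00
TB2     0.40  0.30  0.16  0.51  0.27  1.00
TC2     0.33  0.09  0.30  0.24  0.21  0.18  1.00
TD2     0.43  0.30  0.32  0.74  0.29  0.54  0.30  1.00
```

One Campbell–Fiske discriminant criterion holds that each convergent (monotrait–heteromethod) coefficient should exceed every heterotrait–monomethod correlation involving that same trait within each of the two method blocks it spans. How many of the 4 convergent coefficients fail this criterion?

3

Checking each validity diagonal entry against its comparison values:
TA (methods 1·2): 0.33 vs {0.35, 0.27, 0.44, 0.21, 0.58, 0.29} → fail.
TB (methods 1·2): 0.30 vs {0.35, 0.27, 0.18, 0.18, 0.44, 0.54} → fail.
TC (methods 1·2): 0.30 vs {0.44, 0.21, 0.18, 0.18, 0.43, 0.30} → fail.
TD (methods 1·2): 0.74 vs {0.58, 0.29, 0.44, 0.54, 0.43, 0.30} → pass.
3 of 4 fail.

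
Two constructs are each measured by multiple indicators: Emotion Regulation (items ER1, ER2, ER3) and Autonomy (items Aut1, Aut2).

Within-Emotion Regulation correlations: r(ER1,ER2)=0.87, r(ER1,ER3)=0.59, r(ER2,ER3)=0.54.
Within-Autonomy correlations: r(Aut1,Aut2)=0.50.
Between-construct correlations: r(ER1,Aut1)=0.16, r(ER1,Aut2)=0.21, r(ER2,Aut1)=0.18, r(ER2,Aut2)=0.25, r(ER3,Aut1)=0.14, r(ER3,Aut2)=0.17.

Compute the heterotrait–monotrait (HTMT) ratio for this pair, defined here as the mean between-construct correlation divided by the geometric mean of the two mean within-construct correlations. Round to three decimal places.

0.320

Mean between = 1.11/6 = 0.1850.
Mean within-ER = 2.00/3 = 0.6667; mean within-Aut = 0.50/1 = 0.5000.
Geometric mean = √(0.6667 × 0.5000) = 0.5774.
HTMT = 0.1850 / 0.5774 = 0.320.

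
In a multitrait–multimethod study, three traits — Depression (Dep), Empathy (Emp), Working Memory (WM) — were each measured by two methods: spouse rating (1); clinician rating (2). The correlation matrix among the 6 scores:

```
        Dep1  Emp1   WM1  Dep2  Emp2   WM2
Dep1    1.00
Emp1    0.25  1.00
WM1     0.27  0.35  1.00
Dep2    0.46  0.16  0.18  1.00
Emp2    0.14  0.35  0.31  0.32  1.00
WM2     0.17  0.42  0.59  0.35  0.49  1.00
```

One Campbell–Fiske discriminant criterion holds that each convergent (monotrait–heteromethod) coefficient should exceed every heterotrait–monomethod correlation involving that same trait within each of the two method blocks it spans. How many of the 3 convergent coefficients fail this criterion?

1

Convergent coefficients and their comparison sets:
Dep (methods 1·2): 0.46 vs {0.25, 0.32, 0.27, 0.35} → pass.
Emp (methods 1·2): 0.35 vs {0.25, 0.32, 0.35, 0.49} → fail.
WM (methods 1·2): 0.59 vs {0.27, 0.35, 0.35, 0.49} → pass.
1 of 3 fail.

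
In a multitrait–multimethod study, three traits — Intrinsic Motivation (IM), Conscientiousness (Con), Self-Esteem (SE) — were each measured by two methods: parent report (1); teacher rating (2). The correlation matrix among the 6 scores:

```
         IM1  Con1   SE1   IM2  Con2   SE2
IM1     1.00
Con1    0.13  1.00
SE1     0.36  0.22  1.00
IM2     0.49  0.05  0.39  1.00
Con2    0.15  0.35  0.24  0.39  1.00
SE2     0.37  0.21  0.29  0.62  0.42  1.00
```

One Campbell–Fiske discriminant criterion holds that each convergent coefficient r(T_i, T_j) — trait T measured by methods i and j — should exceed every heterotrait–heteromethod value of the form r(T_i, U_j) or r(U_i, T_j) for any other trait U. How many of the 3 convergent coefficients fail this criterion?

1

Checking each validity diagonal entry against its comparison values:
IM (methods 1·2): 0.49 vs {0.15, 0.05, 0.37, 0.39} → pass.
Con (methods 1·2): 0.35 vs {0.05, 0.15, 0.21, 0.24} → pass.
SE (methods 1·2): 0.29 vs {0.39, 0.37, 0.24, 0.21} → fail.
1 of 3 fail.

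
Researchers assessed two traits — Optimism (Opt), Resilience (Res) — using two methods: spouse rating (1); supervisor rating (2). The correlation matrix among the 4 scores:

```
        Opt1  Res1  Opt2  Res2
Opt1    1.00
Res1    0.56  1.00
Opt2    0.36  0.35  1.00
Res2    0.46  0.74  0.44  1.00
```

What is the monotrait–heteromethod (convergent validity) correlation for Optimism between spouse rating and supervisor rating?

Same trait (Opt), different methods: r(Opt1, Opt2) = 0.36.

0.36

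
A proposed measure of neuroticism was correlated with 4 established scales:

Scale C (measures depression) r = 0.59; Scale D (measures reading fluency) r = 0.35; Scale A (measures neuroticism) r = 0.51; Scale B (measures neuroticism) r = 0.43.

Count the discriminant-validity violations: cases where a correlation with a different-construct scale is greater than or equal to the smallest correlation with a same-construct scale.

1

Convergent (same construct = neuroticism): Scale A, Scale B.
Smallest convergent = 0.43. Discriminant values: 0.59, 0.35; count ≥ 0.43 → 1.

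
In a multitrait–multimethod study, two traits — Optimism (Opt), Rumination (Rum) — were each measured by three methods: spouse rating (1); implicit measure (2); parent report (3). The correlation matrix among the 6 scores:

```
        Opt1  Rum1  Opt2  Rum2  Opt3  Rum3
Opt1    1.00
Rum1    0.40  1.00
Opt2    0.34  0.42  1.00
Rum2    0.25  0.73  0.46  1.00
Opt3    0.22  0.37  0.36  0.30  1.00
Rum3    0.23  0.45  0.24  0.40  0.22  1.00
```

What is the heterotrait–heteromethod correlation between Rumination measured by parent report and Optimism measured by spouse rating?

Different traits and methods: r(Rum3, Opt1) = 0.23.

0.23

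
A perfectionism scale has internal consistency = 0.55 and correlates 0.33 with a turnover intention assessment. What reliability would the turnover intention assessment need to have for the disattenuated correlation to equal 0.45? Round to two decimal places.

r_true = r_obs / √(r_xx · r_yy) ⇒ 0.45 = 0.33 / √(0.55 · r_yy).
√(0.55 · r_yy) = 0.33 / 0.45 = 0.7333; 0.55 · r_yy = 0.5377; r_yy = 0.5377 / 0.55 ≈ 0.98.

0.98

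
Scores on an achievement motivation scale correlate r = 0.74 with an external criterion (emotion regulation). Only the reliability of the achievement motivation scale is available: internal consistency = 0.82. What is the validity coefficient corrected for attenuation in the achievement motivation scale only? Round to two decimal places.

Single correction: r_c = r_obs / √r_xx = 0.74 / √0.82 = 0.74 / 0.9055 ≈ 0.82.

0.82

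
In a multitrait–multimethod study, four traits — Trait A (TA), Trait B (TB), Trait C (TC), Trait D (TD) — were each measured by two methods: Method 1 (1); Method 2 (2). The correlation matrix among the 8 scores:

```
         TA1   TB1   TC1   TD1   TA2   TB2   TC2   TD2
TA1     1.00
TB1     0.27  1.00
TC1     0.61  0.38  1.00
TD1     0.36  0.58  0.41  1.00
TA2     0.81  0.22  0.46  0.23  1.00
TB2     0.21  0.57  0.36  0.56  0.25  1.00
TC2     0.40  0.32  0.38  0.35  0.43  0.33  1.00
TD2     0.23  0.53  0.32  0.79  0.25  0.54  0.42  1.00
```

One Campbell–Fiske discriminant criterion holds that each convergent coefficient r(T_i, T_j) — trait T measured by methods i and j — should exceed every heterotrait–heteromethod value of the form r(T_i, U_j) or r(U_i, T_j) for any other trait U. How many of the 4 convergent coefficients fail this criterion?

Checking each validity diagonal entry against its comparison values:
TA (methods 1·2): 0.81 vs {0.21, 0.22, 0.40, 0.46, 0.23, 0.23} → pass.
TB (methods 1·2): 0.57 vs {0.22, 0.21, 0.32, 0.36, 0.53, 0.56} → pass.
TC (methods 1·2): 0.38 vs {0.46, 0.40, 0.36, 0.32, 0.32, 0.35} → fail.
TD (methods 1·2): 0.79 vs {0.23, 0.23, 0.56, 0.53, 0.35, 0.32} → pass.
1 of 4 fail.

1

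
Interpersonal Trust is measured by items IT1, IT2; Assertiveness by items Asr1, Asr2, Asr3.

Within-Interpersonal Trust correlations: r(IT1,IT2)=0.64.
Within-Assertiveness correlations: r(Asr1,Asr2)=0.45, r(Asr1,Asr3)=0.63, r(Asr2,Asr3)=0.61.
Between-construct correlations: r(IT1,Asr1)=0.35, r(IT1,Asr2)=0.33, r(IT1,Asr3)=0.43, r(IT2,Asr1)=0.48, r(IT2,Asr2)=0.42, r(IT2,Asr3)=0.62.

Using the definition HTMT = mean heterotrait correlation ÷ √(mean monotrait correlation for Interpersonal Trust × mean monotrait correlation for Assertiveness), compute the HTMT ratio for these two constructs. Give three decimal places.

0.730

Mean heterotrait r = 2.63/6 = 0.4383.
Mean within-IT = 0.64/1 = 0.6400; mean within-Asr = 1.69/3 = 0.5633.
Geometric mean = √(0.6400 × 0.5633) = 0.6004.
HTMT = 0.4383 / 0.6004 = 0.730.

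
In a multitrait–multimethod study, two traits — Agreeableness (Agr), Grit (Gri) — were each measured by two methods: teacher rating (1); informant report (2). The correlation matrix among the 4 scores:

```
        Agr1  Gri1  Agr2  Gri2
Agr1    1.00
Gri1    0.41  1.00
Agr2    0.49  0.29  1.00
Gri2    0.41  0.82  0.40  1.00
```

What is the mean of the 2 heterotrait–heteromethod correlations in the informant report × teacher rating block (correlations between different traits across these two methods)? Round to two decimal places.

HTHM values (method 2 × method 1): 0.29, 0.41; mean = 0.70/2 = 0.35.

0.35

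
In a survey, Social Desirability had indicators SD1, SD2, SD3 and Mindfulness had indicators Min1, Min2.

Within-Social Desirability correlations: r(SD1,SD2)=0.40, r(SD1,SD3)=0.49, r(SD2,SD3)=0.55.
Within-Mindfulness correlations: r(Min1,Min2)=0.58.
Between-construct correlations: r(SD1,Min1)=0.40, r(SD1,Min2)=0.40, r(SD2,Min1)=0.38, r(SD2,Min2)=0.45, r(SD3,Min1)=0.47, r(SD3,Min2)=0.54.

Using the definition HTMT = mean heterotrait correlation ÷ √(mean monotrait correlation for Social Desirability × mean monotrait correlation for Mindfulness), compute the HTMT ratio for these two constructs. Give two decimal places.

0.83

Between-construct mean = 2.64/6 = 0.4400.
Mean within-SD = 1.44/3 = 0.4800; mean within-Min = 0.58/1 = 0.5800.
Geometric mean = √(0.4800 × 0.5800) = 0.5276.
HTMT = 0.4400 / 0.5276 = 0.83.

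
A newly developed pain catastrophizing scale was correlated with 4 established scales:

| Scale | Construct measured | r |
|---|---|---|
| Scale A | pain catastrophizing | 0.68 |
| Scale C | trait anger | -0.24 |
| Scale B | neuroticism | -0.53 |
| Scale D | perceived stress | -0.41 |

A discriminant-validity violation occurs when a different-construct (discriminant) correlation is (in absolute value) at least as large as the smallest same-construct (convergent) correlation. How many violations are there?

Convergent (same construct = pain catastrophizing): Scale A.
Smallest convergent = 0.68. Discriminant |r|: 0.24, 0.53, 0.41; count ≥ 0.68 → 0.

0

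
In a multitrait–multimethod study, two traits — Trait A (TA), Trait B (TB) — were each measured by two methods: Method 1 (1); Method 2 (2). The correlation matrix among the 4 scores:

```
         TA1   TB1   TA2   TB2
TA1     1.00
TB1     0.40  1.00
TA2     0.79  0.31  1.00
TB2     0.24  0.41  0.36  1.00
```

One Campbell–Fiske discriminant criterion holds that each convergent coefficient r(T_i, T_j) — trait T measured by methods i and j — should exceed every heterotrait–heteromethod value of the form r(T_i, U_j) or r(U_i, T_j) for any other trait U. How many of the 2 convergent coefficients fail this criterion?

0

Checking each validity diagonal entry against its comparison values:
TA (methods 1·2): 0.79 vs {0.24, 0.31} → pass.
TB (methods 1·2): 0.41 vs {0.31, 0.24} → pass.
0 of 2 fail.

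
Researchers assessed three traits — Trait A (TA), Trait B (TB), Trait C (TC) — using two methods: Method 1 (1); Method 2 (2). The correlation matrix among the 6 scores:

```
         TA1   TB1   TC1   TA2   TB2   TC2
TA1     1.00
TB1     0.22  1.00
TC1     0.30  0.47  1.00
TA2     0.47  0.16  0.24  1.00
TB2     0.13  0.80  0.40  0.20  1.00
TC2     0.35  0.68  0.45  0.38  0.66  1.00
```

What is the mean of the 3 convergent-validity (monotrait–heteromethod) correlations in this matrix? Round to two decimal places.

0.57

Convergent values: 0.47, 0.80, 0.45; mean = 1.72/3 = 0.57.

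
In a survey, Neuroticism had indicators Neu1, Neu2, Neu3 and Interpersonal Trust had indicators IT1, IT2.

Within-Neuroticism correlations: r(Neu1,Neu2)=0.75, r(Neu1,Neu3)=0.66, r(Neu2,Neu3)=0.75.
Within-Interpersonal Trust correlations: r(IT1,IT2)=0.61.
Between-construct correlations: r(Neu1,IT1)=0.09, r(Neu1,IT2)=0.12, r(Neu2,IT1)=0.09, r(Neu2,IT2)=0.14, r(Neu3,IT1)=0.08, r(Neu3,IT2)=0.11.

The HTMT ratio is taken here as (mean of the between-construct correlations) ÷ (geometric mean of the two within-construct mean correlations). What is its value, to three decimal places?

0.158

Between-construct mean = 0.63/6 = 0.1050.
Mean within-Neu = 2.16/3 = 0.7200; mean within-IT = 0.61/1 = 0.6100.
Geometric mean = √(0.7200 × 0.6100) = 0.6627.
HTMT = 0.1050 / 0.6627 = 0.158.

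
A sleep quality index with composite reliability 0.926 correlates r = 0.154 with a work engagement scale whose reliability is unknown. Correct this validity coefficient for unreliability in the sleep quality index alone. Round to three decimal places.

0.160

Single correction: r_c = r_obs / √r_xx = 0.154 / √0.926 = 0.154 / 0.9623 ≈ 0.160.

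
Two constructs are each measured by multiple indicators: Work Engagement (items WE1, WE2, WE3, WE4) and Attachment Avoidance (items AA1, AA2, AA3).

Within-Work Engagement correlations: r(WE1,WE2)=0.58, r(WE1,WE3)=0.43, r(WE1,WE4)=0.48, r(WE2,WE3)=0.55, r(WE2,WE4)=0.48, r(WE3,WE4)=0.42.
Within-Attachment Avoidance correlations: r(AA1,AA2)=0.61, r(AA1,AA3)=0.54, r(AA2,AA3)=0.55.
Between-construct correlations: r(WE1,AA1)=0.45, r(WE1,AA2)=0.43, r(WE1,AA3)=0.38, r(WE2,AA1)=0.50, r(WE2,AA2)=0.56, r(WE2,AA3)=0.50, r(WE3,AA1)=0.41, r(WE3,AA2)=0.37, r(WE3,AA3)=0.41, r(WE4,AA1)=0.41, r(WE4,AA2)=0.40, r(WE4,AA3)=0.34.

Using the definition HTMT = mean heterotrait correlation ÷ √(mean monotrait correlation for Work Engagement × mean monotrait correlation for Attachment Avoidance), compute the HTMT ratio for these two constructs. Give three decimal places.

0.816

Mean between = 5.16/12 = 0.4300.
Mean within-WE = 2.94/6 = 0.4900; mean within-AA = 1.70/3 = 0.5667.
Geometric mean = √(0.4900 × 0.5667) = 0.5270.
HTMT = 0.4300 / 0.5270 = 0.816.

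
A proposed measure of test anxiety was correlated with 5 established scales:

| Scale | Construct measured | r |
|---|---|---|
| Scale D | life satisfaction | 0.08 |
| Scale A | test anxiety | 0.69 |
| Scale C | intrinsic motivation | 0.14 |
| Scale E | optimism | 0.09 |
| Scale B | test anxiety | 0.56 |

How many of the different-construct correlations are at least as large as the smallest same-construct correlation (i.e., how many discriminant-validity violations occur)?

Convergent (same construct = test anxiety): Scale A, Scale B.
Smallest convergent = 0.56. Discriminant values: 0.08, 0.14, 0.09; count ≥ 0.56 → 0.

0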